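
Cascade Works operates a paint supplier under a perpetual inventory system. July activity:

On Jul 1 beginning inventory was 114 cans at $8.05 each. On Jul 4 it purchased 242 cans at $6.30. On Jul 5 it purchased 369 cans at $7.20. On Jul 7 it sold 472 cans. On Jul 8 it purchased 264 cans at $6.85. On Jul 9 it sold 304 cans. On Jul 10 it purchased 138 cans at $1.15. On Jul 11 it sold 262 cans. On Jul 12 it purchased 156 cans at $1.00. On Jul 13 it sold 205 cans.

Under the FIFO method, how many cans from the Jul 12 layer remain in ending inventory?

40

Jul 7, 472 sold [FIFO — oldest first]: 114 @ $8.05 + 242 @ $6.30 + 116 @ $7.20 = $3,277.50
Jul 9, 304 sold [FIFO — oldest first]: 253 @ $7.20 + 51 @ $6.85 = $2,170.95
Jul 11, 262 sold [FIFO — oldest first]: 213 @ $6.85 + 49 @ $1.15 = $1,515.40
Jul 13, 205 sold [FIFO — oldest first]: 89 @ $1.15 + 116 @ $1.00 = $218.35
Total COGS = $3,277.50 + $2,170.95 + $1,515.40 + $218.35 = $7,182.20
Ending inventory: 40 @ $1.00 = $40.00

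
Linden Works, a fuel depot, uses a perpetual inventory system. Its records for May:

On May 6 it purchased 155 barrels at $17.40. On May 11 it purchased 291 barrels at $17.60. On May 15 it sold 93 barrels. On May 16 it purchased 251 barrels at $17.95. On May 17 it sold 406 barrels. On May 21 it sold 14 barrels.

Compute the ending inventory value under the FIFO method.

May 15, 93 sold [FIFO — oldest first]: 93 @ $17.40 = $1,618.20
May 17, 406 sold [FIFO — oldest first]: 62 @ $17.40 + 291 @ $17.60 + 53 @ $17.95 = $7,151.75
May 21, 14 sold [FIFO — oldest first]: 14 @ $17.95 = $251.30
Total COGS = $1,618.20 + $7,151.75 + $251.30 = $9,021.25
Ending inventory: 184 @ $17.95 = $3,302.80
Check: goods available $12,324.05 = COGS $9,021.25 + ending $3,302.80

Ending inventory = $3,302.80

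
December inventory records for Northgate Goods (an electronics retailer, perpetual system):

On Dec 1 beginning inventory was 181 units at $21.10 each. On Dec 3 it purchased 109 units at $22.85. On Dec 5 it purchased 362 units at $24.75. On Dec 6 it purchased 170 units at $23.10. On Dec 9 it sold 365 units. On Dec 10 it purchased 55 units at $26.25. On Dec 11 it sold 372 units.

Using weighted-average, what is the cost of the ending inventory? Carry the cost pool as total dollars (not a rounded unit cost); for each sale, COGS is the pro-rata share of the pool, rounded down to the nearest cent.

After Dec 1: 181 on hand, pool $3,819.10 (≈ $21.1000 each)
After Dec 3: 290 on hand, pool $6,309.75 (≈ $21.7578 each)
After Dec 5: 652 on hand, pool $15,269.25 (≈ $23.4191 each)
After Dec 6: 822 on hand, pool $19,196.25 (≈ $23.3531 each)
Dec 9, sell 365: 365/822 × $19,196.25 → $8,523.88
After Dec 10: 512 on hand, pool $12,116.12 (≈ $23.6643 each)
Dec 11, sell 372: 372/512 × $12,116.12 → $8,803.11
Total COGS = $8,523.88 + $8,803.11 = $17,326.99
Ending inventory (cost pool remaining) = $3,313.01
Check: goods available $20,640.00 = COGS $17,326.99 + ending $3,313.01

Ending inventory = $3,313.01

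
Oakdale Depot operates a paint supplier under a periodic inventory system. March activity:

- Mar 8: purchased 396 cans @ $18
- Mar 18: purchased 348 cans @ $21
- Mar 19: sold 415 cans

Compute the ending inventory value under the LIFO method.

Mar 19, 415 sold [LIFO — newest first]: 348 @ $21 + 67 @ $18 = $8,514
Ending inventory: 329 @ $18 = $5,922

Ending inventory = $5,922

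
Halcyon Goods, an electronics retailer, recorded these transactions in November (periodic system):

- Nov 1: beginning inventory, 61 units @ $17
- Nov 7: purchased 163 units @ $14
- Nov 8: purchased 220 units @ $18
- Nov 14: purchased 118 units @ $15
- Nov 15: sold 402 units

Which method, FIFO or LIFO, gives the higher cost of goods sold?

LIFO

FIFO COGS: 61 @ $17 + 163 @ $14 + 178 @ $18 = $6,523
LIFO COGS: 118 @ $15 + 220 @ $18 + 64 @ $14 = $6,626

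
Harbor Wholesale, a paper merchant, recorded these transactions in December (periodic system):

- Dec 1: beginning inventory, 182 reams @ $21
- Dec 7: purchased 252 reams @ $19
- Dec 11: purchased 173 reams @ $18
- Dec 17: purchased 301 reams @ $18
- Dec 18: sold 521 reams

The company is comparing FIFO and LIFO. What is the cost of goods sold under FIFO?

COGS = $10,176

FIFO COGS: 182 @ $21 + 252 @ $19 + 87 @ $18 = $10,176
LIFO COGS: 301 @ $18 + 173 @ $18 + 47 @ $19 = $9,425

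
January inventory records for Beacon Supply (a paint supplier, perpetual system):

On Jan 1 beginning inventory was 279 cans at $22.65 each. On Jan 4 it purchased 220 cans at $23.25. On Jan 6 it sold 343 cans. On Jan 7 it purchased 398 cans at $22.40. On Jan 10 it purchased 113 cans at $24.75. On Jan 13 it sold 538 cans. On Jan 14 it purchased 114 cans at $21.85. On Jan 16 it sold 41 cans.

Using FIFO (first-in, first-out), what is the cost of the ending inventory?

Ending inventory = $4,668.90

Jan 6, 343 sold [FIFO — oldest first]: 279 @ $22.65 + 64 @ $23.25 = $7,807.35
Jan 13, 538 sold [FIFO — oldest first]: 156 @ $23.25 + 382 @ $22.40 = $12,183.80
Jan 16, 41 sold [FIFO — oldest first]: 16 @ $22.40 + 25 @ $24.75 = $977.15
Total COGS = $7,807.35 + $12,183.80 + $977.15 = $20,968.30
Ending inventory: 88 @ $24.75 + 114 @ $21.85 = $4,668.90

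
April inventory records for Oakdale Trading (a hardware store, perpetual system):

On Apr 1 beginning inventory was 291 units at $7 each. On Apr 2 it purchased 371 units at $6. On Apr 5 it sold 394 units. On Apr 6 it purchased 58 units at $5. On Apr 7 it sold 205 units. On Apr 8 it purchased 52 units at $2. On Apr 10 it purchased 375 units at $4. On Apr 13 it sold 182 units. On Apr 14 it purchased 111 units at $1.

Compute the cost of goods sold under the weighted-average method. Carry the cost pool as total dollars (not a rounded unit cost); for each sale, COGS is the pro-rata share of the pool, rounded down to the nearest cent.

COGS = $4,586.00

After Apr 1: 291 on hand, pool $2,037.00 (≈ $7.0000 each)
After Apr 2: 662 on hand, pool $4,263.00 (≈ $6.4396 each)
Apr 5, sell 394: 394/662 × $4,263.00 → $2,537.19
After Apr 6: 326 on hand, pool $2,015.81 (≈ $6.1835 each)
Apr 7, sell 205: 205/326 × $2,015.81 → $1,267.61
After Apr 8: 173 on hand, pool $852.20 (≈ $4.9260 each)
After Apr 10: 548 on hand, pool $2,352.20 (≈ $4.2923 each)
Apr 13, sell 182: 182/548 × $2,352.20 → $781.20
After Apr 14: 477 on hand, pool $1,682.00 (≈ $3.5262 each)
Total COGS = $2,537.19 + $1,267.61 + $781.20 = $4,586.00
Ending inventory (cost pool remaining) = $1,682.00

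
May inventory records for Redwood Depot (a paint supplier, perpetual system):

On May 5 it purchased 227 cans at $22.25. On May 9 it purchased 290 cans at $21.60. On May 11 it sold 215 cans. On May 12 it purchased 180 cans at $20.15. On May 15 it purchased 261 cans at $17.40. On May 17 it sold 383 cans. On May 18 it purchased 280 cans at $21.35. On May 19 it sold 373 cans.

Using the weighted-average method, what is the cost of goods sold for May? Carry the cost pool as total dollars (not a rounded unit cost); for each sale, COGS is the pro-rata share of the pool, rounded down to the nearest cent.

After May 5: 227 on hand, pool $5,050.75 (≈ $22.2500 each)
After May 9: 517 on hand, pool $11,314.75 (≈ $21.8854 each)
May 11, sell 215: 215/517 × $11,314.75 → $4,705.36
After May 12: 482 on hand, pool $10,236.39 (≈ $21.2373 each)
After May 15: 743 on hand, pool $14,777.79 (≈ $19.8894 each)
May 17, sell 383: 383/743 × $14,777.79 → $7,617.62
After May 18: 640 on hand, pool $13,138.17 (≈ $20.5284 each)
May 19, sell 373: 373/640 × $13,138.17 → $7,657.08
Total COGS = $4,705.36 + $7,617.62 + $7,657.08 = $19,980.06
Ending inventory (cost pool remaining) = $5,481.09

COGS = $19,980.06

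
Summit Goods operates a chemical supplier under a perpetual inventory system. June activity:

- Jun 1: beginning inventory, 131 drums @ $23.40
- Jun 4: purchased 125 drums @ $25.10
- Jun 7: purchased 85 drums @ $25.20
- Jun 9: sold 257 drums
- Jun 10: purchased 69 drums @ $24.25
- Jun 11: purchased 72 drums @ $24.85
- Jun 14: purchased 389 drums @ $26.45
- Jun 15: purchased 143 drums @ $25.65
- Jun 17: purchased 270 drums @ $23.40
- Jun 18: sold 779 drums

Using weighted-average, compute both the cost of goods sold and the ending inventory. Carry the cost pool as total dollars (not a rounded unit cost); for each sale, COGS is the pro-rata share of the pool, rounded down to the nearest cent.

After Jun 1: 131 on hand, pool $3,065.40 (≈ $23.4000 each)
After Jun 4: 256 on hand, pool $6,202.90 (≈ $24.2301 each)
After Jun 7: 341 on hand, pool $8,344.90 (≈ $24.4718 each)
Jun 9, sell 257: 257/341 × $8,344.90 → $6,289.26
After Jun 10: 153 on hand, pool $3,728.89 (≈ $24.3718 each)
After Jun 11: 225 on hand, pool $5,518.09 (≈ $24.5248 each)
After Jun 14: 614 on hand, pool $15,807.14 (≈ $25.7445 each)
After Jun 15: 757 on hand, pool $19,475.09 (≈ $25.7267 each)
After Jun 17: 1027 on hand, pool $25,793.09 (≈ $25.1150 each)
Jun 18, sell 779: 779/1027 × $25,793.09 → $19,564.57
Total COGS = $6,289.26 + $19,564.57 = $25,853.83
Ending inventory (cost pool remaining) = $6,228.52

COGS = $25,853.83; ending inventory = $6,228.52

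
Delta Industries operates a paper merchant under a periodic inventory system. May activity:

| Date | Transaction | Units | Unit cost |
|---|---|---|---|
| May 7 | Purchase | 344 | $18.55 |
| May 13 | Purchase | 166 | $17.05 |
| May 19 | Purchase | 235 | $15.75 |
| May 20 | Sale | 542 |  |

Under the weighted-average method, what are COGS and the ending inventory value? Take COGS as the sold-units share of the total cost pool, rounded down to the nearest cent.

May 20, sell 542: 542/745 × $12,912.75 → $9,394.24
Ending inventory (cost pool remaining) = $3,518.51
Check: goods available $12,912.75 = COGS $9,394.24 + ending $3,518.51

COGS = $9,394.24; ending inventory = $3,518.51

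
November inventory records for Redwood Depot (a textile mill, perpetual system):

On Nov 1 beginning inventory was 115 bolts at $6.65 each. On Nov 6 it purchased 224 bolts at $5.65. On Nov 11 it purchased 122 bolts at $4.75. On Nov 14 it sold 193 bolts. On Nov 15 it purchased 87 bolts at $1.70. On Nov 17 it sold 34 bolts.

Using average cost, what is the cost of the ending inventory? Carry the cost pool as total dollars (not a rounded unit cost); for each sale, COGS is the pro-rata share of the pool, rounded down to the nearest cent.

After Nov 1: 115 on hand, pool $764.75 (≈ $6.6500 each)
After Nov 6: 339 on hand, pool $2,030.35 (≈ $5.9892 each)
After Nov 11: 461 on hand, pool $2,609.85 (≈ $5.6613 each)
Nov 14, sell 193: 193/461 × $2,609.85 → $1,092.62
After Nov 15: 355 on hand, pool $1,665.13 (≈ $4.6905 each)
Nov 17, sell 34: 34/355 × $1,665.13 → $159.47
Total COGS = $1,092.62 + $159.47 = $1,252.09
Ending inventory (cost pool remaining) = $1,505.66

Ending inventory = $1,505.66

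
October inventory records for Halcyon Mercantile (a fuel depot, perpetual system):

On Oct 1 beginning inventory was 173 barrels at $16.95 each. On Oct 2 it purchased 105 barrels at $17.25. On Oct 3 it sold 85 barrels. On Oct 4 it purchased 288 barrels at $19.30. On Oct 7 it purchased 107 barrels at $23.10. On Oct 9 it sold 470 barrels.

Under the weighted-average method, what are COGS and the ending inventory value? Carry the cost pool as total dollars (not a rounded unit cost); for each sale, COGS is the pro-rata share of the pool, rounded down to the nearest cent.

COGS = $10,501.33; ending inventory = $2,272.37

After Oct 1: 173 on hand, pool $2,932.35 (≈ $16.9500 each)
After Oct 2: 278 on hand, pool $4,743.60 (≈ $17.0633 each)
Oct 3, sell 85: 85/278 × $4,743.60 → $1,450.38
After Oct 4: 481 on hand, pool $8,851.62 (≈ $18.4025 each)
After Oct 7: 588 on hand, pool $11,323.32 (≈ $19.2573 each)
Oct 9, sell 470: 470/588 × $11,323.32 → $9,050.95
Total COGS = $1,450.38 + $9,050.95 = $10,501.33
Ending inventory (cost pool remaining) = $2,272.37
Check: goods available $12,773.70 = COGS $10,501.33 + ending $2,272.37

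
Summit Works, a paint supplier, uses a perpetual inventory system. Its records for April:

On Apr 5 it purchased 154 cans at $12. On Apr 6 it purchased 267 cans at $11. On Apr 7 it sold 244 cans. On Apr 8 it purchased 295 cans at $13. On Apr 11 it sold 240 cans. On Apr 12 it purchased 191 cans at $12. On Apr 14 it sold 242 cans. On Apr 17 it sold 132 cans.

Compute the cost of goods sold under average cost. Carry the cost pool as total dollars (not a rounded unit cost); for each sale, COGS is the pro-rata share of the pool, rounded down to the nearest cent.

After Apr 5: 154 on hand, pool $1,848.00 (≈ $12.0000 each)
After Apr 6: 421 on hand, pool $4,785.00 (≈ $11.3658 each)
Apr 7, sell 244: 244/421 × $4,785.00 → $2,773.25
After Apr 8: 472 on hand, pool $5,846.75 (≈ $12.3872 each)
Apr 11, sell 240: 240/472 × $5,846.75 → $2,972.92
After Apr 12: 423 on hand, pool $5,165.83 (≈ $12.2124 each)
Apr 14, sell 242: 242/423 × $5,165.83 → $2,955.39
Apr 17, sell 132: 132/181 × $2,210.44 → $1,612.03
Total COGS = $2,773.25 + $2,972.92 + $2,955.39 + $1,612.03 = $10,313.59
Ending inventory (cost pool remaining) = $598.41

COGS = $10,313.59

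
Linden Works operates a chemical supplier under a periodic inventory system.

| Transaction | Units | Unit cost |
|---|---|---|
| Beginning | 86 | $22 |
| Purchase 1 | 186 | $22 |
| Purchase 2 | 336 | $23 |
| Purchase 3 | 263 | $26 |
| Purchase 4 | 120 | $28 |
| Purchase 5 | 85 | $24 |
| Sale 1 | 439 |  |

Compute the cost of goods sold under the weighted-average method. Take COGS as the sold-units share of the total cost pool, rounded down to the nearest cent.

Sale 1, sell 439: 439/1076 × $25,950.00 → $10,587.40
Ending inventory (cost pool remaining) = $15,362.60
Check: goods available $25,950.00 = COGS $10,587.40 + ending $15,362.60

COGS = $10,587.40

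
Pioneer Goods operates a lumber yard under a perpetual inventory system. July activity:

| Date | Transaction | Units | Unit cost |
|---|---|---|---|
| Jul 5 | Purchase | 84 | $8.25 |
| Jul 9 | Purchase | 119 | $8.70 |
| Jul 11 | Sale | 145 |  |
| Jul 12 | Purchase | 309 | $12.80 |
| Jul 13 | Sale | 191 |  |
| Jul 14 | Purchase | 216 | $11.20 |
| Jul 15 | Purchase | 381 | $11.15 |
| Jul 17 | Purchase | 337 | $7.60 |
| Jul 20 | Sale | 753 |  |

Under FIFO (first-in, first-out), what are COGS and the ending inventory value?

COGS = $12,127.85; ending inventory = $2,784.20

Jul 11, 145 sold [FIFO — oldest first]: 84 @ $8.25 + 61 @ $8.70 = $1,223.70
Jul 13, 191 sold [FIFO — oldest first]: 58 @ $8.70 + 133 @ $12.80 = $2,207.00
Jul 20, 753 sold [FIFO — oldest first]: 176 @ $12.80 + 216 @ $11.20 + 361 @ $11.15 = $8,697.15
Total COGS = $1,223.70 + $2,207.00 + $8,697.15 = $12,127.85
Ending inventory: 20 @ $11.15 + 337 @ $7.60 = $2,784.20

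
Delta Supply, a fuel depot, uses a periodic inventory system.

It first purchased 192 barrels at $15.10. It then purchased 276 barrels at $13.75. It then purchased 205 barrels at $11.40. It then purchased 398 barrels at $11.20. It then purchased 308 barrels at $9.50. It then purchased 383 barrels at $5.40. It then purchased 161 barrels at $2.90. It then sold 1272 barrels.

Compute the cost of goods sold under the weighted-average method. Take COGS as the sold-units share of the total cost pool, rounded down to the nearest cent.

Sale 1, sell 1272: 1272/1923 × $18,949.90 → $12,534.72
Ending inventory (cost pool remaining) = $6,415.18
Check: goods available $18,949.90 = COGS $12,534.72 + ending $6,415.18

COGS = $12,534.72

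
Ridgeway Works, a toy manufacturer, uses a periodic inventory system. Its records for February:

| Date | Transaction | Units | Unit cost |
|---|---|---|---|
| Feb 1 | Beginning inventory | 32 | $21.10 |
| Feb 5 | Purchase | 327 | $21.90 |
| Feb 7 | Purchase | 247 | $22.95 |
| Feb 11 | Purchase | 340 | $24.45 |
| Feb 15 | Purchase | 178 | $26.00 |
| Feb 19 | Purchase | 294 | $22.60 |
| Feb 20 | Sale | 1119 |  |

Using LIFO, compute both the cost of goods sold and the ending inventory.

Feb 20, 1119 sold [LIFO — newest first]: 294 @ $22.60 + 178 @ $26.00 + 340 @ $24.45 + 247 @ $22.95 + 60 @ $21.90 = $26,568.05
Ending inventory: 32 @ $21.10 + 267 @ $21.90 = $6,522.50
Check: goods available $33,090.55 = COGS $26,568.05 + ending $6,522.50

COGS = $26,568.05; ending inventory = $6,522.50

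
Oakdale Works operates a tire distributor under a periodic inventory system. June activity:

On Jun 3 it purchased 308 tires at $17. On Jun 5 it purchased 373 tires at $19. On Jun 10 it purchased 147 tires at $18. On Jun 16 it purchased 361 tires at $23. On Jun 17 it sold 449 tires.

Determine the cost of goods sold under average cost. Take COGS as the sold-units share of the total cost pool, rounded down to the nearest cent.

Jun 17, sell 449: 449/1189 × $23,272.00 → $8,788.16
Ending inventory (cost pool remaining) = $14,483.84
Check: goods available $23,272.00 = COGS $8,788.16 + ending $14,483.84

COGS = $8,788.16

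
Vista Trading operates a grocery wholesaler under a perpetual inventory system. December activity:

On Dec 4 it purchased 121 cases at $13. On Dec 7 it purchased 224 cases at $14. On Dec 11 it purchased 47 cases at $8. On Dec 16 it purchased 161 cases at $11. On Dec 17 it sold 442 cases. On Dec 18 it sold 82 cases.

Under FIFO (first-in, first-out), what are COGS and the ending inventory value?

COGS = $6,537; ending inventory = $319

Dec 17, 442 sold [FIFO — oldest first]: 121 @ $13 + 224 @ $14 + 47 @ $8 + 50 @ $11 = $5,635
Dec 18, 82 sold [FIFO — oldest first]: 82 @ $11 = $902
Total COGS = $5,635 + $902 = $6,537
Ending inventory: 29 @ $11 = $319
Check: goods available $6,856 = COGS $6,537 + ending $319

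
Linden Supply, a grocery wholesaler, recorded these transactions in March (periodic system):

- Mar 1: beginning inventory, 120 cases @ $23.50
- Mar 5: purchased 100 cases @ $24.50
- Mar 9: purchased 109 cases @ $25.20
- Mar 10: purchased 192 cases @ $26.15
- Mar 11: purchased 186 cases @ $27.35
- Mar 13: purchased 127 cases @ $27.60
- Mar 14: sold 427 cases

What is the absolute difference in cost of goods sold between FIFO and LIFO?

$993.90

FIFO COGS: 120 @ $23.50 + 100 @ $24.50 + 109 @ $25.20 + 98 @ $26.15 = $10,579.50
LIFO COGS: 127 @ $27.60 + 186 @ $27.35 + 114 @ $26.15 = $11,573.40
Difference = |$10,579.50 − $11,573.40| = $993.90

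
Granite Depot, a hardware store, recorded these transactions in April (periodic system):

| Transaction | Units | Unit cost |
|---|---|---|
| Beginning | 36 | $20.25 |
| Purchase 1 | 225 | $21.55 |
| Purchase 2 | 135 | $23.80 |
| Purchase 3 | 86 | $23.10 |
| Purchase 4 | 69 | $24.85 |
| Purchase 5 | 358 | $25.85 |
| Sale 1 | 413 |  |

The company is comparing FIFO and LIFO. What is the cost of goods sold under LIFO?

FIFO COGS: 36 @ $20.25 + 225 @ $21.55 + 135 @ $23.80 + 17 @ $23.10 = $9,183.45
LIFO COGS: 358 @ $25.85 + 55 @ $24.85 = $10,621.05

COGS = $10,621.05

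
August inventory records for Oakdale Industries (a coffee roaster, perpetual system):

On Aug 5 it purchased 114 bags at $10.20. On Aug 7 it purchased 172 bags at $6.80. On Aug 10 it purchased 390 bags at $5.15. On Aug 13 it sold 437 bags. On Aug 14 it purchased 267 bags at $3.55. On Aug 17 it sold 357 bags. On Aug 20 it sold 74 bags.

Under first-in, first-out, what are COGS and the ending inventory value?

Aug 13, 437 sold [FIFO — oldest first]: 114 @ $10.20 + 172 @ $6.80 + 151 @ $5.15 = $3,110.05
Aug 17, 357 sold [FIFO — oldest first]: 239 @ $5.15 + 118 @ $3.55 = $1,649.75
Aug 20, 74 sold [FIFO — oldest first]: 74 @ $3.55 = $262.70
Total COGS = $3,110.05 + $1,649.75 + $262.70 = $5,022.50
Ending inventory: 75 @ $3.55 = $266.25
Check: goods available $5,288.75 = COGS $5,022.50 + ending $266.25

COGS = $5,022.50; ending inventory = $266.25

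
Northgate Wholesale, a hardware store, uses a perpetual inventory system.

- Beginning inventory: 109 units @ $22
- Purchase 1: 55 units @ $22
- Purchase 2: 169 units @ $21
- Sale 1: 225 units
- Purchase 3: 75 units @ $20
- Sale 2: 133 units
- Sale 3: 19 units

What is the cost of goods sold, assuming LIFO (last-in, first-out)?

Sale 1 (225) [LIFO — newest first]: 169 @ $21 + 55 @ $22 + 1 @ $22 = $4,781
Sale 2 (133) [LIFO — newest first]: 75 @ $20 + 58 @ $22 = $2,776
Sale 3 (19) [LIFO — newest first]: 19 @ $22 = $418
Total COGS = $4,781 + $2,776 + $418 = $7,975
Ending inventory: 31 @ $22 = $682

COGS = $7,975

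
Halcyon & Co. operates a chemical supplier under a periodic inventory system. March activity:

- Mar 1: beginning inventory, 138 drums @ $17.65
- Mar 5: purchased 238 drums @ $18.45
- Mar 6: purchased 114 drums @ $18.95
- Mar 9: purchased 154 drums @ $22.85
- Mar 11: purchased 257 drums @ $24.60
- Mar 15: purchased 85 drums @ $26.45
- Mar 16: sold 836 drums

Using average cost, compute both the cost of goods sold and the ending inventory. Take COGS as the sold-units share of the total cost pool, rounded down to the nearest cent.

COGS = $17,870.09; ending inventory = $3,206.36

Mar 16, sell 836: 836/986 × $21,076.45 → $17,870.09
Ending inventory (cost pool remaining) = $3,206.36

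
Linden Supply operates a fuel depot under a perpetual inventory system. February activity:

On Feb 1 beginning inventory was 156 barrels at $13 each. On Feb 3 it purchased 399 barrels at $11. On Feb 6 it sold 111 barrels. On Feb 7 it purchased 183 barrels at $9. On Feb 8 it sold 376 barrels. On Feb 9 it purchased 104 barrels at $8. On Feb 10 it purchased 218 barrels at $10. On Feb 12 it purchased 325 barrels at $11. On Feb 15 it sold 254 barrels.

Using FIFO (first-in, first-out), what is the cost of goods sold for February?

Feb 6, 111 sold [FIFO — oldest first]: 111 @ $13 = $1,443
Feb 8, 376 sold [FIFO — oldest first]: 45 @ $13 + 331 @ $11 = $4,226
Feb 15, 254 sold [FIFO — oldest first]: 68 @ $11 + 183 @ $9 + 3 @ $8 = $2,419
Total COGS = $1,443 + $4,226 + $2,419 = $8,088
Ending inventory: 101 @ $8 + 218 @ $10 + 325 @ $11 = $6,563

COGS = $8,088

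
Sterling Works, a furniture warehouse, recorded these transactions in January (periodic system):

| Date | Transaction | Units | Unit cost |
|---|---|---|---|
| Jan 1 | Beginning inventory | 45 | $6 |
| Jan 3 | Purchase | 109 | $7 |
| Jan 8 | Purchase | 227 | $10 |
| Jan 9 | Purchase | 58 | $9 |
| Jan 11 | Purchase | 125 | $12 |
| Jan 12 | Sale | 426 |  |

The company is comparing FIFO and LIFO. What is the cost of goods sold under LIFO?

COGS = $4,404

FIFO COGS: 45 @ $6 + 109 @ $7 + 227 @ $10 + 45 @ $9 = $3,708
LIFO COGS: 125 @ $12 + 58 @ $9 + 227 @ $10 + 16 @ $7 = $4,404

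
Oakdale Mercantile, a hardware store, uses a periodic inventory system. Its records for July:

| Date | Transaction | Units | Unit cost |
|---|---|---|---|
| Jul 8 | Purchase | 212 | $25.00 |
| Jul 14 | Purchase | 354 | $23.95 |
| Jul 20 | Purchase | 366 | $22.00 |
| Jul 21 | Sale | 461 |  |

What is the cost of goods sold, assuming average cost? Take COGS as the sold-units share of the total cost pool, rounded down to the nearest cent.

COGS = $10,798.03

Jul 21, sell 461: 461/932 × $21,830.30 → $10,798.03
Ending inventory (cost pool remaining) = $11,032.27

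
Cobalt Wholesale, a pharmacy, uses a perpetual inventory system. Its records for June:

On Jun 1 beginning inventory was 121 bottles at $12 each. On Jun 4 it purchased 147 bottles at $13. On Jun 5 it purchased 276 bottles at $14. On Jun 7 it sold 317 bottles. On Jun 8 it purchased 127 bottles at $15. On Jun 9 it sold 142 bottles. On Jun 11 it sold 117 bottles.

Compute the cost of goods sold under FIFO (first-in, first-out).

COGS = $7,707

Jun 7, 317 sold [FIFO — oldest first]: 121 @ $12 + 147 @ $13 + 49 @ $14 = $4,049
Jun 9, 142 sold [FIFO — oldest first]: 142 @ $14 = $1,988
Jun 11, 117 sold [FIFO — oldest first]: 85 @ $14 + 32 @ $15 = $1,670
Total COGS = $4,049 + $1,988 + $1,670 = $7,707
Ending inventory: 95 @ $15 = $1,425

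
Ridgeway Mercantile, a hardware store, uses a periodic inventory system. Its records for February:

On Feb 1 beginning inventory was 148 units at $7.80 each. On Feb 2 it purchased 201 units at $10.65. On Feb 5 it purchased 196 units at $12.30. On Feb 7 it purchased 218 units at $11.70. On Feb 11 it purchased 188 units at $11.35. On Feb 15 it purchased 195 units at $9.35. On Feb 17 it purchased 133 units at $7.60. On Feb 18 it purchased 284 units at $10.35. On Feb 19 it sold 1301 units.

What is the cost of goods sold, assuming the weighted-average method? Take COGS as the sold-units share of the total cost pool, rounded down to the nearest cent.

Feb 19, sell 1301: 1301/1563 × $16,163.70 → $13,454.23
Ending inventory (cost pool remaining) = $2,709.47

COGS = $13,454.23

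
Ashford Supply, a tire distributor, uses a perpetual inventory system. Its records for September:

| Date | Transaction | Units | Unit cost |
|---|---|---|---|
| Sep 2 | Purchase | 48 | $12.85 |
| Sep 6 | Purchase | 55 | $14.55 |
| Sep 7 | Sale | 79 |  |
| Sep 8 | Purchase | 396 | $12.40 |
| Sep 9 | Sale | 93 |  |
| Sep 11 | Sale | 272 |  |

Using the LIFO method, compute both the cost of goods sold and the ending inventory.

Sep 7, 79 sold [LIFO — newest first]: 55 @ $14.55 + 24 @ $12.85 = $1,108.65
Sep 9, 93 sold [LIFO — newest first]: 93 @ $12.40 = $1,153.20
Sep 11, 272 sold [LIFO — newest first]: 272 @ $12.40 = $3,372.80
Total COGS = $1,108.65 + $1,153.20 + $3,372.80 = $5,634.65
Ending inventory: 24 @ $12.85 + 31 @ $12.40 = $692.80

COGS = $5,634.65; ending inventory = $692.80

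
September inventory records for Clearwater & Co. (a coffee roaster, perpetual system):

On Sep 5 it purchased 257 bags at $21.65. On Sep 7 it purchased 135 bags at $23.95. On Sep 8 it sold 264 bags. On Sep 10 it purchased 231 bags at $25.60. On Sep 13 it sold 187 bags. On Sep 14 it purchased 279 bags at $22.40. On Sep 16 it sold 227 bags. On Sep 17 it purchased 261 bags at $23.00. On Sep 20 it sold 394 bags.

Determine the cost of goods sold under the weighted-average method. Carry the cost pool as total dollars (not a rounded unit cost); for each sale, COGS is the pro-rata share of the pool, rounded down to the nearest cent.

COGS = $24,862.47

After Sep 5: 257 on hand, pool $5,564.05 (≈ $21.6500 each)
After Sep 7: 392 on hand, pool $8,797.30 (≈ $22.4421 each)
Sep 8, sell 264: 264/392 × $8,797.30 → $5,924.71
After Sep 10: 359 on hand, pool $8,786.19 (≈ $24.4741 each)
Sep 13, sell 187: 187/359 × $8,786.19 → $4,576.65
After Sep 14: 451 on hand, pool $10,459.14 (≈ $23.1910 each)
Sep 16, sell 227: 227/451 × $10,459.14 → $5,264.35
After Sep 17: 485 on hand, pool $11,197.79 (≈ $23.0882 each)
Sep 20, sell 394: 394/485 × $11,197.79 → $9,096.76
Total COGS = $5,924.71 + $4,576.65 + $5,264.35 + $9,096.76 = $24,862.47
Ending inventory (cost pool remaining) = $2,101.03
Check: goods available $26,963.50 = COGS $24,862.47 + ending $2,101.03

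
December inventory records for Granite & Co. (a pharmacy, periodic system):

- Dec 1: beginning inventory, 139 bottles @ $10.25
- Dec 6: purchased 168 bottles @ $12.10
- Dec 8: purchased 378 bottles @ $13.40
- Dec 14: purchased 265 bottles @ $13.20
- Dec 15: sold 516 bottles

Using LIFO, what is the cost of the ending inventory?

Dec 15, 516 sold [LIFO — newest first]: 265 @ $13.20 + 251 @ $13.40 = $6,861.40
Ending inventory: 139 @ $10.25 + 168 @ $12.10 + 127 @ $13.40 = $5,159.35

Ending inventory = $5,159.35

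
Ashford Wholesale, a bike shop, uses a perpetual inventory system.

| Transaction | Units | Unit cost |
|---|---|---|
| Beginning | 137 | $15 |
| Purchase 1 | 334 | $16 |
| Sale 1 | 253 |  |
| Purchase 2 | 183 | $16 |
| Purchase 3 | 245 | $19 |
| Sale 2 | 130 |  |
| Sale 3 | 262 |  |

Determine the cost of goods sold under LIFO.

COGS = $11,055

Sale 1 (253) [LIFO — newest first]: 253 @ $16 = $4,048
Sale 2 (130) [LIFO — newest first]: 130 @ $19 = $2,470
Sale 3 (262) [LIFO — newest first]: 115 @ $19 + 147 @ $16 = $4,537
Total COGS = $4,048 + $2,470 + $4,537 = $11,055
Ending inventory: 137 @ $15 + 81 @ $16 + 36 @ $16 = $3,927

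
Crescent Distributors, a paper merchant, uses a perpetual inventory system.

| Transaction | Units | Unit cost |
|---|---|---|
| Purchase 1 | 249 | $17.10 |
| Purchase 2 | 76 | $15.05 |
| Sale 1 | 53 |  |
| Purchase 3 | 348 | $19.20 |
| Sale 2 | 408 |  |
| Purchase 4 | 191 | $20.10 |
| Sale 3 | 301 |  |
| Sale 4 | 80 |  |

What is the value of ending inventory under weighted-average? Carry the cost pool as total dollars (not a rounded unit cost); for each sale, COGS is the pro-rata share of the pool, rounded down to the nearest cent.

After Purchase 1: 249 on hand, pool $4,257.90 (≈ $17.1000 each)
After Purchase 2: 325 on hand, pool $5,401.70 (≈ $16.6206 each)
Sale 1, sell 53: 53/325 × $5,401.70 → $880.89
After Purchase 3: 620 on hand, pool $11,202.41 (≈ $18.0684 each)
Sale 2, sell 408: 408/620 × $11,202.41 → $7,371.90
After Purchase 4: 403 on hand, pool $7,669.61 (≈ $19.0313 each)
Sale 3, sell 301: 301/403 × $7,669.61 → $5,728.41
Sale 4, sell 80: 80/102 × $1,941.20 → $1,522.50
Total COGS = $880.89 + $7,371.90 + $5,728.41 + $1,522.50 = $15,503.70
Ending inventory (cost pool remaining) = $418.70

Ending inventory = $418.70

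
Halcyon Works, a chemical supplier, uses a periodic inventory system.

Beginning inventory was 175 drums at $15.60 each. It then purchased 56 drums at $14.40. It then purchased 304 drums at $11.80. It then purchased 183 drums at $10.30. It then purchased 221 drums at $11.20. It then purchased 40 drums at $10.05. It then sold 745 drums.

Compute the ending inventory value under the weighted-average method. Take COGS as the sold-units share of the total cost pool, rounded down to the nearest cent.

Sale 1, sell 745: 745/979 × $11,885.70 → $9,044.78
Ending inventory (cost pool remaining) = $2,840.92

Ending inventory = $2,840.92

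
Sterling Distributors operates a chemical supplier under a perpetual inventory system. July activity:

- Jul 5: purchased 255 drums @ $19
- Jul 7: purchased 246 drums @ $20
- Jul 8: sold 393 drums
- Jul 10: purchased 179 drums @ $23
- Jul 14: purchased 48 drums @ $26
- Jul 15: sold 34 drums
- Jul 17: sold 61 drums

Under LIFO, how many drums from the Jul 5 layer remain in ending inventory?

108

Jul 8, 393 sold [LIFO — newest first]: 246 @ $20 + 147 @ $19 = $7,713
Jul 15, 34 sold [LIFO — newest first]: 34 @ $26 = $884
Jul 17, 61 sold [LIFO — newest first]: 14 @ $26 + 47 @ $23 = $1,445
Total COGS = $7,713 + $884 + $1,445 = $10,042
Ending inventory: 108 @ $19 + 132 @ $23 = $5,088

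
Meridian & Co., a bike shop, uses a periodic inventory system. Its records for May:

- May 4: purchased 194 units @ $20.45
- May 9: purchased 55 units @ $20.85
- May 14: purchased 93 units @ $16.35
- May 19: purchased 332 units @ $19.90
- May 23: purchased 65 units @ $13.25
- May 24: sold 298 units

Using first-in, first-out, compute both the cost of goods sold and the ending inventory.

COGS = $5,915.20; ending inventory = $8,187.45

May 24, 298 sold [FIFO — oldest first]: 194 @ $20.45 + 55 @ $20.85 + 49 @ $16.35 = $5,915.20
Ending inventory: 44 @ $16.35 + 332 @ $19.90 + 65 @ $13.25 = $8,187.45
Check: goods available $14,102.65 = COGS $5,915.20 + ending $8,187.45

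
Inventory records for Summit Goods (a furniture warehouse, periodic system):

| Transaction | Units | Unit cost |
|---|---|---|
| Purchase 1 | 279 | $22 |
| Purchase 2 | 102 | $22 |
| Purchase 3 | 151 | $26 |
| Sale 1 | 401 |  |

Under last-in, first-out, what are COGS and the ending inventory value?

Sale 1 (401) [LIFO — newest first]: 151 @ $26 + 102 @ $22 + 148 @ $22 = $9,426
Ending inventory: 131 @ $22 = $2,882
Check: goods available $12,308 = COGS $9,426 + ending $2,882

COGS = $9,426; ending inventory = $2,882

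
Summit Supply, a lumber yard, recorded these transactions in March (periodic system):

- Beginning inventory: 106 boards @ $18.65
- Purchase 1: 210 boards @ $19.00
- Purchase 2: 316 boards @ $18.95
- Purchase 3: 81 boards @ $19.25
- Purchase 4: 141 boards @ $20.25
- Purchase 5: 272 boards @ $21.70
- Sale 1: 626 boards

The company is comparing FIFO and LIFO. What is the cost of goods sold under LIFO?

FIFO COGS: 106 @ $18.65 + 210 @ $19.00 + 310 @ $18.95 = $11,841.40
LIFO COGS: 272 @ $21.70 + 141 @ $20.25 + 81 @ $19.25 + 132 @ $18.95 = $12,818.30

COGS = $12,818.30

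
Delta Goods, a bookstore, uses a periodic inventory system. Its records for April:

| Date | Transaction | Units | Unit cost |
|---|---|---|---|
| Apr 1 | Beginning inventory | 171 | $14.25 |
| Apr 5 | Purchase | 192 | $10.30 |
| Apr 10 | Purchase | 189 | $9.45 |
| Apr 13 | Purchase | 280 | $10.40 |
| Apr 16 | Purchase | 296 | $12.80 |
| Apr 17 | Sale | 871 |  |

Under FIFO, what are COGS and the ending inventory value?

COGS = $9,611.60; ending inventory = $3,289.60

Apr 17, 871 sold [FIFO — oldest first]: 171 @ $14.25 + 192 @ $10.30 + 189 @ $9.45 + 280 @ $10.40 + 39 @ $12.80 = $9,611.60
Ending inventory: 257 @ $12.80 = $3,289.60
Check: goods available $12,901.20 = COGS $9,611.60 + ending $3,289.60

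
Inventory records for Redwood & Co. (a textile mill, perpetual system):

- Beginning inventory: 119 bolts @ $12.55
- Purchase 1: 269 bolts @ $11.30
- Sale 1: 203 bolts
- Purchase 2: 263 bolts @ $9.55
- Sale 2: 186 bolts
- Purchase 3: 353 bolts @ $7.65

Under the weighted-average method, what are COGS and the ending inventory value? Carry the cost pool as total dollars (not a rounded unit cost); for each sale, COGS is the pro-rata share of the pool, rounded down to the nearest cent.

COGS = $4,311.88; ending inventory = $5,433.37

After Beginning: 119 on hand, pool $1,493.45 (≈ $12.5500 each)
After Purchase 1: 388 on hand, pool $4,533.15 (≈ $11.6834 each)
Sale 1, sell 203: 203/388 × $4,533.15 → $2,371.72
After Purchase 2: 448 on hand, pool $4,673.08 (≈ $10.4310 each)
Sale 2, sell 186: 186/448 × $4,673.08 → $1,940.16
After Purchase 3: 615 on hand, pool $5,433.37 (≈ $8.8347 each)
Total COGS = $2,371.72 + $1,940.16 = $4,311.88
Ending inventory (cost pool remaining) = $5,433.37
Check: goods available $9,745.25 = COGS $4,311.88 + ending $5,433.37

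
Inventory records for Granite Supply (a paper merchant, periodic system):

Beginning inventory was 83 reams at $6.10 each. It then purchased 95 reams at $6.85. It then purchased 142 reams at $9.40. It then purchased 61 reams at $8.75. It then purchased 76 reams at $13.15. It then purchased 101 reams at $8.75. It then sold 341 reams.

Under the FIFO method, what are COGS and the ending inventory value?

Sale 1 (341) [FIFO — oldest first]: 83 @ $6.10 + 95 @ $6.85 + 142 @ $9.40 + 21 @ $8.75 = $2,675.60
Ending inventory: 40 @ $8.75 + 76 @ $13.15 + 101 @ $8.75 = $2,233.15
Check: goods available $4,908.75 = COGS $2,675.60 + ending $2,233.15

COGS = $2,675.60; ending inventory = $2,233.15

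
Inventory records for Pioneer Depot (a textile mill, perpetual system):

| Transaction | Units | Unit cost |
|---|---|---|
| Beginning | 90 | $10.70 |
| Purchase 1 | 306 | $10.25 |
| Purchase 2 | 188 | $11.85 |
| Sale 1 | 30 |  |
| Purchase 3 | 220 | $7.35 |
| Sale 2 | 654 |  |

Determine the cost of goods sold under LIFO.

Sale 1 (30) [LIFO — newest first]: 30 @ $11.85 = $355.50
Sale 2 (654) [LIFO — newest first]: 220 @ $7.35 + 158 @ $11.85 + 276 @ $10.25 = $6,318.30
Total COGS = $355.50 + $6,318.30 = $6,673.80
Ending inventory: 90 @ $10.70 + 30 @ $10.25 = $1,270.50
Check: goods available $7,944.30 = COGS $6,673.80 + ending $1,270.50

COGS = $6,673.80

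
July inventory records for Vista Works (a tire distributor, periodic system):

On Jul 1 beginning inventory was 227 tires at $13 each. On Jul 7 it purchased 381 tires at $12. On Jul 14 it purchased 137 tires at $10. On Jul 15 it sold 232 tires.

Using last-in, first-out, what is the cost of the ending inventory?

Jul 15, 232 sold [LIFO — newest first]: 137 @ $10 + 95 @ $12 = $2,510
Ending inventory: 227 @ $13 + 286 @ $12 = $6,383
Check: goods available $8,893 = COGS $2,510 + ending $6,383

Ending inventory = $6,383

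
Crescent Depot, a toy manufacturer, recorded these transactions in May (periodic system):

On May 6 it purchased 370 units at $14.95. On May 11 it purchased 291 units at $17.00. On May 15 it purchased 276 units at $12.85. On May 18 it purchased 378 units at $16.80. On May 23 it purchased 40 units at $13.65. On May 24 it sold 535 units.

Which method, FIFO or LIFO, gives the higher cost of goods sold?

LIFO

FIFO COGS: 370 @ $14.95 + 165 @ $17.00 = $8,336.50
LIFO COGS: 40 @ $13.65 + 378 @ $16.80 + 117 @ $12.85 = $8,399.85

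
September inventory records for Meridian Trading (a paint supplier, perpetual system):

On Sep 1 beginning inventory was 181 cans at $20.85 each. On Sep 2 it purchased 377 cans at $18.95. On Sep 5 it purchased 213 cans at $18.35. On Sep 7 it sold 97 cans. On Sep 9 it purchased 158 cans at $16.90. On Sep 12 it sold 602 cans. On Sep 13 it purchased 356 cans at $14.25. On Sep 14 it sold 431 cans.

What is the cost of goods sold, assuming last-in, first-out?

Sep 7, 97 sold [LIFO — newest first]: 97 @ $18.35 = $1,779.95
Sep 12, 602 sold [LIFO — newest first]: 158 @ $16.90 + 116 @ $18.35 + 328 @ $18.95 = $11,014.40
Sep 14, 431 sold [LIFO — newest first]: 356 @ $14.25 + 49 @ $18.95 + 26 @ $20.85 = $6,543.65
Total COGS = $1,779.95 + $11,014.40 + $6,543.65 = $19,338.00
Ending inventory: 155 @ $20.85 = $3,231.75

COGS = $19,338.00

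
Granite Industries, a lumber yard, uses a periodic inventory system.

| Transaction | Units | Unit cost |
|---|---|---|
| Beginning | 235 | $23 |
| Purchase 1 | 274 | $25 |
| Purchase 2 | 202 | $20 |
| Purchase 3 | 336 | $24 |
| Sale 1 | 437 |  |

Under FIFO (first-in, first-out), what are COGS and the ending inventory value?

COGS = $10,455; ending inventory = $13,904

Sale 1 (437) [FIFO — oldest first]: 235 @ $23 + 202 @ $25 = $10,455
Ending inventory: 72 @ $25 + 202 @ $20 + 336 @ $24 = $13,904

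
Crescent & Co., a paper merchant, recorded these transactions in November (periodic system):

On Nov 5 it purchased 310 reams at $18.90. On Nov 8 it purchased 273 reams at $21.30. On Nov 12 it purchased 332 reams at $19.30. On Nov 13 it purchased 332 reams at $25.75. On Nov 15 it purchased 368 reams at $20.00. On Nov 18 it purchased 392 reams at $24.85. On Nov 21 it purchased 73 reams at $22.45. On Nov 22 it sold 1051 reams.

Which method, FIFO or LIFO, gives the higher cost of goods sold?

LIFO

FIFO COGS: 310 @ $18.90 + 273 @ $21.30 + 332 @ $19.30 + 136 @ $25.75 = $21,583.50
LIFO COGS: 73 @ $22.45 + 392 @ $24.85 + 368 @ $20.00 + 218 @ $25.75 = $24,353.55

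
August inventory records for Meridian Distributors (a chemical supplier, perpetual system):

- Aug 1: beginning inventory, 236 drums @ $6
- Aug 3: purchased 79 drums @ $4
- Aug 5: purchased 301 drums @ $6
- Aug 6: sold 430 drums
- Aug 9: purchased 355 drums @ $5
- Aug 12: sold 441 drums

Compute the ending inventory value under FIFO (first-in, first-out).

Aug 6, 430 sold [FIFO — oldest first]: 236 @ $6 + 79 @ $4 + 115 @ $6 = $2,422
Aug 12, 441 sold [FIFO — oldest first]: 186 @ $6 + 255 @ $5 = $2,391
Total COGS = $2,422 + $2,391 = $4,813
Ending inventory: 100 @ $5 = $500
Check: goods available $5,313 = COGS $4,813 + ending $500

Ending inventory = $500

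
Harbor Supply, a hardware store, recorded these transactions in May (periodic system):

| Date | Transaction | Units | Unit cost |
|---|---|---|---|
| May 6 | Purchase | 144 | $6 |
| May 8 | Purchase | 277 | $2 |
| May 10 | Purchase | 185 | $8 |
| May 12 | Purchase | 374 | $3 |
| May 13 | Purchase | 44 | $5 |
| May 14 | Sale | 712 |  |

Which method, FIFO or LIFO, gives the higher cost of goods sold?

FIFO COGS: 144 @ $6 + 277 @ $2 + 185 @ $8 + 106 @ $3 = $3,216
LIFO COGS: 44 @ $5 + 374 @ $3 + 185 @ $8 + 109 @ $2 = $3,040

FIFO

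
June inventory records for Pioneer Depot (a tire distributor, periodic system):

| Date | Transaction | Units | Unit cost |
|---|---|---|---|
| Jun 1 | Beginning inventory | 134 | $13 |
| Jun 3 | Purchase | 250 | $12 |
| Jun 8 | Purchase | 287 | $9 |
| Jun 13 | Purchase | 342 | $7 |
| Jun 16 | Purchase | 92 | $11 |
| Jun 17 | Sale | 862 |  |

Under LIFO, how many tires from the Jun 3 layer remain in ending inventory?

109

Jun 17, 862 sold [LIFO — newest first]: 92 @ $11 + 342 @ $7 + 287 @ $9 + 141 @ $12 = $7,681
Ending inventory: 134 @ $13 + 109 @ $12 = $3,050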